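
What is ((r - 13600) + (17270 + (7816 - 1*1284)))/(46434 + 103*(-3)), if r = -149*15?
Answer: 7967/46125 ≈ 0.17273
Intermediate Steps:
r = -2235
((r - 13600) + (17270 + (7816 - 1*1284)))/(46434 + 103*(-3)) = ((-2235 - 13600) + (17270 + (7816 - 1*1284)))/(46434 + 103*(-3)) = (-15835 + (17270 + (7816 - 1284)))/(46434 - 309) = (-15835 + (17270 + 6532))/46125 = (-15835 + 23802)*(1/46125) = 7967*(1/46125) = 7967/46125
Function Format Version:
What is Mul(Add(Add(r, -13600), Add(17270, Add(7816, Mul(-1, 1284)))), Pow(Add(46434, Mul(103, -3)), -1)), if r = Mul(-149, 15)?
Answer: Rational(7967, 46125) ≈ 0.17273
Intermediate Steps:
r = -2235
Mul(Add(Add(r, -13600), Add(17270, Add(7816, Mul(-1, 1284)))), Pow(Add(46434, Mul(103, -3)), -1)) = Mul(Add(Add(-2235, -13600), Add(17270, Add(7816, Mul(-1, 1284)))), Pow(Add(46434, Mul(103, -3)), -1)) = Mul(Add(-15835, Add(17270, Add(7816, -1284))), Pow(Add(46434, -309), -1)) = Mul(Add(-15835, Add(17270, 6532)), Pow(46125, -1)) = Mul(Add(-15835, 23802), Rational(1, 46125)) = Mul(7967, Rational(1, 46125)) = Rational(7967, 46125)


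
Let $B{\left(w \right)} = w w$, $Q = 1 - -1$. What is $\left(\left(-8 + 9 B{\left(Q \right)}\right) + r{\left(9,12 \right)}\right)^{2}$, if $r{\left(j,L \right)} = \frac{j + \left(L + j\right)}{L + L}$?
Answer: $\frac{13689}{16} \approx 855.56$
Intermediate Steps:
$r{\left(j,L \right)} = \frac{L + 2 j}{2 L}$
$Q = 2$ ($Q = 1 + 1 = 2$)
$B{\left(w \right)} = w^{2}$
$\left(\left(-8 + 9 B{\left(Q \right)}\right) + r{\left(9,12 \right)}\right)^{2} = \left(\left(-8 + 9 \cdot 2^{2}\right) + \frac{9 + \frac{1}{2} \cdot 12}{12}\right)^{2} = \left(\left(-8 + 9 \cdot 4\right) + \frac{9 + 6}{12}\right)^{2} = \left(\left(-8 + 36\right) + \frac{1}{12} \cdot 15\right)^{2} = \left(28 + \frac{5}{4}\right)^{2} = \left(\frac{117}{4}\right)^{2} = \frac{13689}{16}$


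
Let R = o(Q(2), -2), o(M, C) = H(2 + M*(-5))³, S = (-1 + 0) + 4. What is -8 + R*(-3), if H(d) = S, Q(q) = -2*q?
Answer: -89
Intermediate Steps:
S = 3 (S = -1 + 4 = 3)
H(d) = 3
o(M, C) = 27 (o(M, C) = 3³ = 27)
R = 27
-8 + R*(-3) = -8 + 27*(-3) = -8 - 81 = -89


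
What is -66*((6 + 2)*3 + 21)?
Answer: -2970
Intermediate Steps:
-66*((6 + 2)*3 + 21) = -66*(8*3 + 21) = -66*(24 + 21) = -66*45 = -2970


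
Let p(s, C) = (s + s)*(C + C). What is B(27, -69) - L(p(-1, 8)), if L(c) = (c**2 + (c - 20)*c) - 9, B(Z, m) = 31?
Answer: -2648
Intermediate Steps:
p(s, C) = 4*C*s (p(s, C) = (2*s)*(2*C) = 4*C*s)
L(c) = -9 + c**2 + c*(-20 + c) (L(c) = (c**2 + (-20 + c)*c) - 9 = (c**2 + c*(-20 + c)) - 9 = -9 + c**2 + c*(-20 + c))
B(27, -69) - L(p(-1, 8)) = 31 - (-9 - 80*8*(-1) + 2*(4*8*(-1))**2) = 31 - (-9 - 20*(-32) + 2*(-32)**2) = 31 - (-9 + 640 + 2*1024) = 31 - (-9 + 640 + 2048) = 31 - 1*2679 = 31 - 2679 = -2648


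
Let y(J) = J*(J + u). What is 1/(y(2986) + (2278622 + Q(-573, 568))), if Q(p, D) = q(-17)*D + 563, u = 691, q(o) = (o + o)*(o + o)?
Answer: 1/13915315 ≈ 7.1863e-8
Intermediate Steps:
q(o) = 4*o² (q(o) = (2*o)*(2*o) = 4*o²)
Q(p, D) = 563 + 1156*D (Q(p, D) = (4*(-17)²)*D + 563 = (4*289)*D + 563 = 1156*D + 563 = 563 + 1156*D)
y(J) = J*(691 + J) (y(J) = J*(J + 691) = J*(691 + J))
1/(y(2986) + (2278622 + Q(-573, 568))) = 1/(2986*(691 + 2986) + (2278622 + (563 + 1156*568))) = 1/(2986*3677 + (2278622 + (563 + 656608))) = 1/(10979522 + (2278622 + 657171)) = 1/(10979522 + 2935793) = 1/13915315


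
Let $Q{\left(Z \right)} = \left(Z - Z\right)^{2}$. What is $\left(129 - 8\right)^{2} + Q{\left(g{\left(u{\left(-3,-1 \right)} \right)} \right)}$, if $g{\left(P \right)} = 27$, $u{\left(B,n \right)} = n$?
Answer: $14641$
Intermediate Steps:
$Q{\left(Z \right)} = 0$ ($Q{\left(Z \right)} = 0^{2} = 0$)
$\left(129 - 8\right)^{2} + Q{\left(g{\left(u{\left(-3,-1 \right)} \right)} \right)} = \left(129 - 8\right)^{2} + 0 = 121^{2} + 0 = 14641 + 0 = 14641$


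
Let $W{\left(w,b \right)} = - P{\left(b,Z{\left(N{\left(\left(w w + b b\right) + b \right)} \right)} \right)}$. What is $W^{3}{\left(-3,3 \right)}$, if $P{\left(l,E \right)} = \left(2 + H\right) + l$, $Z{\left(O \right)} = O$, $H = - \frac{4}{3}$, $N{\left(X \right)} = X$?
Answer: $- \frac{1331}{27} \approx -49.296$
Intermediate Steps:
$H = - \frac{4}{3}$ ($H = \left(-4\right) \frac{1}{3} = - \frac{4}{3} \approx -1.3333$)
$P{\left(l,E \right)} = \frac{2}{3} + l$ ($P{\left(l,E \right)} = \left(2 - \frac{4}{3}\right) + l = \frac{2}{3} + l$)
$W{\left(w,b \right)} = - \frac{2}{3} - b$ ($W{\left(w,b \right)} = - (\frac{2}{3} + b) = - \frac{2}{3} - b$)
$W^{3}{\left(-3,3 \right)} = \left(- \frac{2}{3} - 3\right)^{3} = \left(- \frac{11}{3}\right)^{3} = - \frac{1331}{27}$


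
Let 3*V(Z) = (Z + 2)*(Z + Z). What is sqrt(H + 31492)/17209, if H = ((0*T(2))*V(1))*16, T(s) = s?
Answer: 2*sqrt(7873)/17209 ≈ 0.010312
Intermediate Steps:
V(Z) = 2*Z*(2 + Z)/3 (V(Z) = ((Z + 2)*(Z + Z))/3 = ((2 + Z)*(2*Z))/3 = (2*Z*(2 + Z))/3 = 2*Z*(2 + Z)/3)
H = 0 (H = ((0*2)*((2/3)*1*(2 + 1)))*16 = (0*((2/3)*1*3))*16 = (0*2)*16 = 0*16 = 0)
sqrt(H + 31492)/17209 = sqrt(0 + 31492)/17209 = sqrt(31492)*(1/17209) = (2*sqrt(7873))*(1/17209) = 2*sqrt(7873)/17209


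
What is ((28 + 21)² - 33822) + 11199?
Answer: -20222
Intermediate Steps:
((28 + 21)² - 33822) + 11199 = (49² - 33822) + 11199 = (2401 - 33822) + 11199 = -31421 + 11199 = -20222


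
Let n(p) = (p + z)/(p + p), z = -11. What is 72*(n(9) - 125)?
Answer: -9008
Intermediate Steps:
n(p) = (-11 + p)/(2*p) (n(p) = (p - 11)/(p + p) = (-11 + p)/((2*p)) = (-11 + p)*(1/(2*p)) = (-11 + p)/(2*p))
72*(n(9) - 125) = 72*((1/2)*(-11 + 9)/9 - 125) = 72*((1/2)*(1/9)*(-2) - 125) = 72*(-1/9 - 125) = 72*(-1126/9) = -9008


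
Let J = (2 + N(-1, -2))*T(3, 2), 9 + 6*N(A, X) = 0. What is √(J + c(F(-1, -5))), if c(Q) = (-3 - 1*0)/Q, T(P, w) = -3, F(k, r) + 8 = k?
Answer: I*√42/6 ≈ 1.0801*I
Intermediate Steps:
F(k, r) = -8 + k
N(A, X) = -3/2 (N(A, X) = -3/2 + (⅙)*0 = -3/2 + 0 = -3/2)
J = -3/2 (J = (2 - 3/2)*(-3) = (½)*(-3) = -3/2 ≈ -1.5000)
c(Q) = -3/Q (c(Q) = (-3 + 0)/Q = -3/Q)
√(J + c(F(-1, -5))) = √(-3/2 - 3/(-8 - 1)) = √(-3/2 - 3/(-9)) = √(-3/2 - 3*(-⅑)) = √(-3/2 + ⅓) = √(-7/6) = I*√42/6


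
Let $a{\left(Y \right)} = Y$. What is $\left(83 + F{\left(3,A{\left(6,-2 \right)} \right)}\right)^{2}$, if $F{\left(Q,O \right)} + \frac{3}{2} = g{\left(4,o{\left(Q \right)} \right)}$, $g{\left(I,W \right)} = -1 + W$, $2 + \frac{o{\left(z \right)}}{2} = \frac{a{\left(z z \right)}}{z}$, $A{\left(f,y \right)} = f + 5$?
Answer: $\frac{27225}{4} \approx 6806.3$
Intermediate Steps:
$A{\left(f,y \right)} = 5 + f$
$o{\left(z \right)} = -4 + 2 z$ ($o{\left(z \right)} = -4 + 2 \frac{z z}{z} = -4 + 2 \frac{z^{2}}{z} = -4 + 2 z$)
$F{\left(Q,O \right)} = - \frac{13}{2} + 2 Q$ ($F{\left(Q,O \right)} = - \frac{3}{2} + \left(-1 + \left(-4 + 2 Q\right)\right) = - \frac{3}{2} + \left(-5 + 2 Q\right) = - \frac{13}{2} + 2 Q$)
$\left(83 + F{\left(3,A{\left(6,-2 \right)} \right)}\right)^{2} = \left(83 + \left(- \frac{13}{2} + 2 \cdot 3\right)\right)^{2} = \left(83 + \left(- \frac{13}{2} + 6\right)\right)^{2} = \left(83 - \frac{1}{2}\right)^{2} = \left(\frac{165}{2}\right)^{2} = \frac{27225}{4}$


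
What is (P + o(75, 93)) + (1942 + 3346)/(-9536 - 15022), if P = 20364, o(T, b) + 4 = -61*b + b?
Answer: 181480976/12279 ≈ 14780.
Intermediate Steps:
o(T, b) = -4 - 60*b (o(T, b) = -4 + (-61*b + b) = -4 - 60*b)
(P + o(75, 93)) + (1942 + 3346)/(-9536 - 15022) = (20364 + (-4 - 60*93)) + (1942 + 3346)/(-9536 - 15022) = (20364 + (-4 - 5580)) + 5288/(-24558) = (20364 - 5584) + 5288*(-1/24558) = 14780 - 2644/12279 = 181480976/12279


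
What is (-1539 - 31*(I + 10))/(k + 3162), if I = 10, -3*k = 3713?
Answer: -6477/5773 ≈ -1.1219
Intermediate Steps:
k = -3713/3 (k = -⅓*3713 = -3713/3 ≈ -1237.7)
(-1539 - 31*(I + 10))/(k + 3162) = (-1539 - 31*(10 + 10))/(-3713/3 + 3162) = (-1539 - 31*20)/(5773/3) = (-1539 - 620)*(3/5773) = -2159*3/5773 = -6477/5773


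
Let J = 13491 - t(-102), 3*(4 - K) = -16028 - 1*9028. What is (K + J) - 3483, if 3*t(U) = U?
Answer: 18398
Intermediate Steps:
t(U) = U/3
K = 8356 (K = 4 - (-16028 - 1*9028)/3 = 4 - (-16028 - 9028)/3 = 4 - ⅓*(-25056) = 4 + 8352 = 8356)
J = 13525 (J = 13491 - (-102)/3 = 13491 - 1*(-34) = 13491 + 34 = 13525)
(K + J) - 3483 = (8356 + 13525) - 3483 = 21881 - 3483 = 18398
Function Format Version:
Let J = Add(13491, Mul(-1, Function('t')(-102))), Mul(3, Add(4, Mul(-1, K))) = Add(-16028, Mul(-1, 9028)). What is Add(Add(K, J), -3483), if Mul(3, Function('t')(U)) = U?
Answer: 18398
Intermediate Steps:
Function('t')(U) = Mul(Rational(1, 3), U)
K = 8356 (K = Add(4, Mul(Rational(-1, 3), Add(-16028, Mul(-1, 9028)))) = Add(4, Mul(Rational(-1, 3), Add(-16028, -9028))) = Add(4, Mul(Rational(-1, 3), -25056)) = Add(4, 8352) = 8356)
J = 13525 (J = Add(13491, Mul(-1, Mul(Rational(1, 3), -102))) = Add(13491, Mul(-1, -34)) = Add(13491, 34) = 13525)
Add(Add(K, J), -3483) = Add(Add(8356, 13525), -3483) = Add(21881, -3483) = 18398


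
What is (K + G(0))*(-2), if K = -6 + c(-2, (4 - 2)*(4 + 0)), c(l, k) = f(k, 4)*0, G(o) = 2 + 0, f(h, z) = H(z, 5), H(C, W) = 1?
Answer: 8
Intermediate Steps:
f(h, z) = 1
G(o) = 2
c(l, k) = 0 (c(l, k) = 1*0 = 0)
K = -6 (K = -6 + 0 = -6)
(K + G(0))*(-2) = (-6 + 2)*(-2) = -4*(-2) = 8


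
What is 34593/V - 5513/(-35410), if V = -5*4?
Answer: -122482787/70820 ≈ -1729.5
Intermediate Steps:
V = -20
34593/V - 5513/(-35410) = 34593/(-20) - 5513/(-35410) = 34593*(-1/20) - 5513*(-1/35410) = -34593/20 + 5513/35410 = -122482787/70820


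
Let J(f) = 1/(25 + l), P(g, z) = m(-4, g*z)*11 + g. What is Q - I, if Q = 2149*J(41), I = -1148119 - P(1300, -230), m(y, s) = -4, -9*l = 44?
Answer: 208056216/181 ≈ 1.1495e+6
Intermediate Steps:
l = -44/9 (l = -⅑*44 = -44/9 ≈ -4.8889)
P(g, z) = -44 + g (P(g, z) = -4*11 + g = -44 + g)
J(f) = 9/181 (J(f) = 1/(25 - 44/9) = 1/(181/9) = 9/181)
I = -1149375 (I = -1148119 - (-44 + 1300) = -1148119 - 1*1256 = -1148119 - 1256 = -1149375)
Q = 19341/181 (Q = 2149*(9/181) = 19341/181 ≈ 106.86)
Q - I = 19341/181 - 1*(-1149375) = 19341/181 + 1149375 = 208056216/181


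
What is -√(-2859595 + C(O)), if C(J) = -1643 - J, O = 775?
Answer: -11*I*√23653 ≈ -1691.7*I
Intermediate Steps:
-√(-2859595 + C(O)) = -√(-2859595 + (-1643 - 1*775)) = -√(-2859595 + (-1643 - 775)) = -√(-2859595 - 2418) = -√(-2862013) = -11*I*√23653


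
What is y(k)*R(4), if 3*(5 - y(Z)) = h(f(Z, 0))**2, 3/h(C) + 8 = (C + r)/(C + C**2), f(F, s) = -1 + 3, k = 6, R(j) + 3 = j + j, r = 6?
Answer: 1973/80 ≈ 24.663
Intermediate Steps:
R(j) = -3 + 2*j (R(j) = -3 + (j + j) = -3 + 2*j)
f(F, s) = 2
h(C) = 3/(-8 + (6 + C)/(C + C**2)) (h(C) = 3/(-8 + (C + 6)/(C + C**2)) = 3/(-8 + (6 + C)/(C + C**2)))
y(Z) = 1973/400 (y(Z) = 5 - 36*(1 + 2)**2/(-6 + 7*2 + 8*2**2)**2/3 = 5 - 324/(-6 + 14 + 8*4)**2/3 = 5 - 324/(-6 + 14 + 32)**2/3 = 5 - (-3*2*3/40)**2/3 = 5 - (-3*2*1/40*3)**2/3 = 5 - (-9/20)**2/3 = 5 - 1/3*81/400 = 5 - 27/400 = 1973/400)
y(k)*R(4) = 1973*(-3 + 2*4)/400 = 1973*(-3 + 8)/400 = (1973/400)*5 = 1973/80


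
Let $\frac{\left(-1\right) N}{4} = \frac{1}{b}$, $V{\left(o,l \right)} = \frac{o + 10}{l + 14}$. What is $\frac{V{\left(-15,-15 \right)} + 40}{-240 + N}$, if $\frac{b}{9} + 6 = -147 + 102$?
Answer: $- \frac{20655}{110156} \approx -0.18751$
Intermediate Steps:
$b = -459$ ($b = -54 + 9 \left(-147 + 102\right) = -54 + 9 \left(-45\right) = -54 - 405 = -459$)
$V{\left(o,l \right)} = \frac{10 + o}{14 + l}$
$N = \frac{4}{459}$ ($N = - \frac{4}{-459} = \left(-4\right) \left(- \frac{1}{459}\right) = \frac{4}{459} \approx 0.0087146$)
$\frac{V{\left(-15,-15 \right)} + 40}{-240 + N} = \frac{\frac{10 - 15}{14 - 15} + 40}{-240 + \frac{4}{459}} = \frac{\frac{1}{-1} \left(-5\right) + 40}{- \frac{110156}{459}} = \left(\left(-1\right) \left(-5\right) + 40\right) \left(- \frac{459}{110156}\right) = \left(5 + 40\right) \left(- \frac{459}{110156}\right) = 45 \left(- \frac{459}{110156}\right) = - \frac{20655}{110156}$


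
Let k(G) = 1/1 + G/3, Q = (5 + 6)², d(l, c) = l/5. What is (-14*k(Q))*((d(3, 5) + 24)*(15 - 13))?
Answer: -142352/5 ≈ -28470.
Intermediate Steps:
d(l, c) = l/5 (d(l, c) = l*(⅕) = l/5)
Q = 121 (Q = 11² = 121)
k(G) = 1 + G/3 (k(G) = 1*1 + G*(⅓) = 1 + G/3)
(-14*k(Q))*((d(3, 5) + 24)*(15 - 13)) = (-14*(1 + (⅓)*121))*(((⅕)*3 + 24)*(15 - 13)) = (-14*(1 + 121/3))*((⅗ + 24)*2) = (-14*124/3)*((123/5)*2) = -1736/3*246/5 = -142352/5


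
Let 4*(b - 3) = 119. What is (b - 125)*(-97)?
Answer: 35793/4 ≈ 8948.3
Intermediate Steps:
b = 131/4 (b = 3 + (1/4)*119 = 3 + 119/4 = 131/4 ≈ 32.750)
(b - 125)*(-97) = (131/4 - 125)*(-97) = -369/4*(-97) = 35793/4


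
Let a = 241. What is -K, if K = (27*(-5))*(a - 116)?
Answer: 16875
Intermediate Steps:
K = -16875 (K = (27*(-5))*(241 - 116) = -135*125 = -16875)
-K = -1*(-16875) = 16875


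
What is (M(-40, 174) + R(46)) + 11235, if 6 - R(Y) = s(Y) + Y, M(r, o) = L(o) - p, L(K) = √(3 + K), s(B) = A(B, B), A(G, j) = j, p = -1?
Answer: 11150 + √177 ≈ 11163.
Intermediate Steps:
s(B) = B
M(r, o) = 1 + √(3 + o) (M(r, o) = √(3 + o) - 1*(-1) = √(3 + o) + 1 = 1 + √(3 + o))
R(Y) = 6 - 2*Y (R(Y) = 6 - (Y + Y) = 6 - 2*Y)
(M(-40, 174) + R(46)) + 11235 = ((1 + √(3 + 174)) + (6 - 2*46)) + 11235 = ((1 + √177) + (6 - 92)) + 11235 = ((1 + √177) - 86) + 11235 = (-85 + √177) + 11235 = 11150 + √177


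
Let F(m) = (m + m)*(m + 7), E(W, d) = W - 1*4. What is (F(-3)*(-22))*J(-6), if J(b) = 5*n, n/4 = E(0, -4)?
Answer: -42240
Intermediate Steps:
E(W, d) = -4 + W (E(W, d) = W - 4 = -4 + W)
n = -16 (n = 4*(-4 + 0) = 4*(-4) = -16)
F(m) = 2*m*(7 + m) (F(m) = (2*m)*(7 + m) = 2*m*(7 + m))
J(b) = -80 (J(b) = 5*(-16) = -80)
(F(-3)*(-22))*J(-6) = ((2*(-3)*(7 - 3))*(-22))*(-80) = ((2*(-3)*4)*(-22))*(-80) = -24*(-22)*(-80) = 528*(-80) = -42240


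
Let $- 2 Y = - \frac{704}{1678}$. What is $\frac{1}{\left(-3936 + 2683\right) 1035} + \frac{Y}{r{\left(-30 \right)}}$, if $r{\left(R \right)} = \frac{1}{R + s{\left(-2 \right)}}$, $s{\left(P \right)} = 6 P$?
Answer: $- \frac{9586352999}{1088061345} \approx -8.8105$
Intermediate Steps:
$Y = \frac{176}{839}$ ($Y = - \frac{\left(-704\right) \frac{1}{1678}}{2} = \left(- \frac{1}{2}\right) \left(- \frac{352}{839}\right) = \frac{176}{839} \approx 0.20977$)
$r{\left(R \right)} = \frac{1}{-12 + R}$ ($r{\left(R \right)} = \frac{1}{R + 6 \left(-2\right)} = \frac{1}{R - 12} = \frac{1}{-12 + R}$)
$\frac{1}{\left(-3936 + 2683\right) 1035} + \frac{Y}{r{\left(-30 \right)}} = \frac{1}{\left(-3936 + 2683\right) 1035} + \frac{176}{839 \frac{1}{-12 - 30}} = \frac{1}{-1253} \cdot \frac{1}{1035} + \frac{176}{839 \frac{1}{-42}} = \left(- \frac{1}{1253}\right) \frac{1}{1035} + \frac{176}{839 \left(- \frac{1}{42}\right)} = - \frac{1}{1296855} + \frac{176}{839} \left(-42\right) = - \frac{1}{1296855} - \frac{7392}{839} = - \frac{9586352999}{1088061345}$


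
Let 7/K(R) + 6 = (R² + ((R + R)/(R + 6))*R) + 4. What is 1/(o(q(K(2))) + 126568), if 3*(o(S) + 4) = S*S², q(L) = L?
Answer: 81/10252027 ≈ 7.9009e-6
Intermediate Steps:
K(R) = 7/(-2 + R² + 2*R²/(6 + R)) (K(R) = 7/(-6 + ((R² + ((R + R)/(R + 6))*R) + 4)) = 7/(-6 + ((R² + ((2*R)/(6 + R))*R) + 4)) = 7/(-6 + ((R² + (2*R/(6 + R))*R) + 4)) = 7/(-6 + ((R² + 2*R²/(6 + R)) + 4)) = 7/(-6 + (4 + R² + 2*R²/(6 + R))) = 7/(-2 + R² + 2*R²/(6 + R)))
o(S) = -4 + S³/3 (o(S) = -4 + (S*S²)/3 = -4 + S³/3)
1/(o(q(K(2))) + 126568) = 1/((-4 + (7*(6 + 2)/(-12 + 2³ - 2*2 + 8*2²))³/3) + 126568) = 1/((-4 + (7*8/(-12 + 8 - 4 + 8*4))³/3) + 126568) = 1/((-4 + (7*8/(-12 + 8 - 4 + 32))³/3) + 126568) = 1/((-4 + (7*8/24)³/3) + 126568) = 1/((-4 + (7*(1/24)*8)³/3) + 126568) = 1/((-4 + (7/3)³/3) + 126568) = 1/((-4 + (⅓)*(343/27)) + 126568) = 1/((-4 + 343/81) + 126568) = 1/(19/81 + 126568) = 1/(10252027/81) = 81/10252027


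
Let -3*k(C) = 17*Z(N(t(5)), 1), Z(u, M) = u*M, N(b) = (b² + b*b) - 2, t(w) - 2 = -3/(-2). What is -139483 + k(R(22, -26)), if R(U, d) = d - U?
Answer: -279221/2 ≈ -1.3961e+5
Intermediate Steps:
t(w) = 7/2 (t(w) = 2 - 3/(-2) = 2 - 3*(-½) = 2 + 3/2 = 7/2)
N(b) = -2 + 2*b² (N(b) = (b² + b²) - 2 = 2*b² - 2 = -2 + 2*b²)
Z(u, M) = M*u
k(C) = -255/2 (k(C) = -17*1*(-2 + 2*(7/2)²)/3 = -17*1*(-2 + 2*(49/4))/3 = -17*1*(-2 + 49/2)/3 = -17*1*(45/2)/3 = -17*45/(3*2) = -⅓*765/2 = -255/2)
-139483 + k(R(22, -26)) = -139483 - 255/2 = -279221/2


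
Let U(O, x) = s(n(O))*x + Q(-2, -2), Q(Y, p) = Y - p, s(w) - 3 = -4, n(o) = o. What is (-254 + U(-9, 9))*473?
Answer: -124399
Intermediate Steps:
s(w) = -1 (s(w) = 3 - 4 = -1)
U(O, x) = -x (U(O, x) = -x + (-2 - 1*(-2)) = -x + (-2 + 2) = -x + 0 = -x)
(-254 + U(-9, 9))*473 = (-254 - 1*9)*473 = (-254 - 9)*473 = -263*473 = -124399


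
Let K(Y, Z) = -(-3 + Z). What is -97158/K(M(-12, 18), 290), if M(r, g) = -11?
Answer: 97158/287 ≈ 338.53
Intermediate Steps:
K(Y, Z) = 3 - Z
-97158/K(M(-12, 18), 290) = -97158/(3 - 1*290) = -97158/(3 - 290) = -97158/(-287) = -97158*(-1/287) = 97158/287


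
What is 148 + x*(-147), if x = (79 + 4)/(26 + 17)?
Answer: -5837/43 ≈ -135.74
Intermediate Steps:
x = 83/43 ≈ 1.9302
148 + x*(-147) = 148 + (83/43)*(-147) = 148 - 12201/43 = -5837/43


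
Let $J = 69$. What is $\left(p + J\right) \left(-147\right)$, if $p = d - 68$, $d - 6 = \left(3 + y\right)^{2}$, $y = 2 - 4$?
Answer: $-1176$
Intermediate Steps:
$y = -2$
$d = 7$ ($d = 6 + \left(3 - 2\right)^{2} = 6 + 1^{2} = 6 + 1 = 7$)
$p = -61$ ($p = 7 - 68 = -61$)
$\left(p + J\right) \left(-147\right) = \left(-61 + 69\right) \left(-147\right) = 8 \left(-147\right) = -1176$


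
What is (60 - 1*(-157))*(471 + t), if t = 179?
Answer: 141050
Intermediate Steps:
(60 - 1*(-157))*(471 + t) = (60 - 1*(-157))*(471 + 179) = (60 + 157)*650 = 217*650 = 141050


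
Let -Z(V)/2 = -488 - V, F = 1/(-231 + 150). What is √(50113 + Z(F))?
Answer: √4138207/9 ≈ 226.03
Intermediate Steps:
F = -1/81 (F = 1/(-81) = -1/81 ≈ -0.012346)
Z(V) = 976 + 2*V (Z(V) = -2*(-488 - V) = 976 + 2*V)
√(50113 + Z(F)) = √(50113 + (976 + 2*(-1/81))) = √(50113 + (976 - 2/81)) = √(50113 + 79054/81) = √(4138207/81) = √4138207/9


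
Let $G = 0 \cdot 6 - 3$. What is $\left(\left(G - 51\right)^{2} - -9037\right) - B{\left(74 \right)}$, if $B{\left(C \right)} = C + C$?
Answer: $11805$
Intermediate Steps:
$G = -3$ ($G = 0 - 3 = -3$)
$B{\left(C \right)} = 2 C$
$\left(\left(G - 51\right)^{2} - -9037\right) - B{\left(74 \right)} = \left(\left(-3 - 51\right)^{2} - -9037\right) - 2 \cdot 74 = \left(\left(-54\right)^{2} + 9037\right) - 148 = \left(2916 + 9037\right) - 148 = 11953 - 148 = 11805$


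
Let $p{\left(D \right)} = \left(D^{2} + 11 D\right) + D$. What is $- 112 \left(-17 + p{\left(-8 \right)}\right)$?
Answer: $5488$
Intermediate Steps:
$p{\left(D \right)} = D^{2} + 12 D$
$- 112 \left(-17 + p{\left(-8 \right)}\right) = - 112 \left(-17 - 8 \left(12 - 8\right)\right) = - 112 \left(-17 - 32\right) = \left(-112\right) \left(-49\right) = 5488$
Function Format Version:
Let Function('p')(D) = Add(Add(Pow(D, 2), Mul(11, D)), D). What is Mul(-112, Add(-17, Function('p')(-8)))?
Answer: 5488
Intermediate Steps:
Function('p')(D) = Add(Pow(D, 2), Mul(12, D))
Mul(-112, Add(-17, Function('p')(-8))) = Mul(-112, Add(-17, Mul(-8, Add(12, -8)))) = Mul(-112, Add(-17, Mul(-8, 4))) = Mul(-112, Add(-17, -32)) = Mul(-112, -49) = 5488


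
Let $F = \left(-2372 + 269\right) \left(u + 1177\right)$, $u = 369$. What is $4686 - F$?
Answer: $3255924$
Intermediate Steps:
$F = -3251238$ ($F = \left(-2372 + 269\right) \left(369 + 1177\right) = \left(-2103\right) 1546 = -3251238$)
$4686 - F = 4686 - -3251238 = 4686 + 3251238 = 3255924$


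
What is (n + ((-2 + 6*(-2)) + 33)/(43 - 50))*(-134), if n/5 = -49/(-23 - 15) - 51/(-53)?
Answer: -8070753/7049 ≈ -1144.9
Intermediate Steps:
n = 22675/2014 (n = 5*(-49/(-23 - 15) - 51/(-53)) = 5*(-49/(-38) - 51*(-1/53)) = 5*(-49*(-1/38) + 51/53) = 5*(49/38 + 51/53) = 5*(4535/2014) = 22675/2014 ≈ 11.259)
(n + ((-2 + 6*(-2)) + 33)/(43 - 50))*(-134) = (22675/2014 + ((-2 + 6*(-2)) + 33)/(43 - 50))*(-134) = (22675/2014 + ((-2 - 12) + 33)/(-7))*(-134) = (22675/2014 + (-14 + 33)*(-⅐))*(-134) = (22675/2014 + 19*(-⅐))*(-134) = (22675/2014 - 19/7)*(-134) = (120459/14098)*(-134) = -8070753/7049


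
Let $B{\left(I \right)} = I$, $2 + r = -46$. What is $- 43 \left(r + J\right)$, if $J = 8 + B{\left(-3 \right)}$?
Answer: $1849$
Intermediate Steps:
$r = -48$ ($r = -2 - 46 = -48$)
$J = 5$ ($J = 8 - 3 = 5$)
$- 43 \left(r + J\right) = - 43 \left(-48 + 5\right) = \left(-43\right) \left(-43\right) = 1849$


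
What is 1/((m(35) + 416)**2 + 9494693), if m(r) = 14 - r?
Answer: 1/9650718 ≈ 1.0362e-7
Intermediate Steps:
1/((m(35) + 416)**2 + 9494693) = 1/(((14 - 1*35) + 416)**2 + 9494693) = 1/(((14 - 35) + 416)**2 + 9494693) = 1/((-21 + 416)**2 + 9494693) = 1/(395**2 + 9494693) = 1/(156025 + 9494693) = 1/9650718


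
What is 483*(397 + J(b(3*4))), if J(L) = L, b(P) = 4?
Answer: 193683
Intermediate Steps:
483*(397 + J(b(3*4))) = 483*(397 + 4) = 483*401 = 193683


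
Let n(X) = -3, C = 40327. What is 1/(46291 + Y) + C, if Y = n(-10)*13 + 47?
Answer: 1867099774/46299 ≈ 40327.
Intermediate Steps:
Y = 8 (Y = -3*13 + 47 = -39 + 47 = 8)
1/(46291 + Y) + C = 1/(46291 + 8) + 40327 = 1/46299 + 40327 = 1867099774/46299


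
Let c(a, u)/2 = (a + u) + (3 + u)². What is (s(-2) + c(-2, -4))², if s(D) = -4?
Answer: 196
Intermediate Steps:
c(a, u) = 2*a + 2*u + 2*(3 + u)² (c(a, u) = 2*((a + u) + (3 + u)²) = 2*(a + u + (3 + u)²) = 2*a + 2*u + 2*(3 + u)²)
(s(-2) + c(-2, -4))² = (-4 + (2*(-2) + 2*(-4) + 2*(3 - 4)²))² = (-4 + (-4 - 8 + 2*(-1)²))² = (-4 + (-4 - 8 + 2*1))² = (-4 + (-4 - 8 + 2))² = (-4 - 10)² = (-14)² = 196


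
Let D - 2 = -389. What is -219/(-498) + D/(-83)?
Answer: 847/166 ≈ 5.1024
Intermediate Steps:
D = -387 (D = 2 - 389 = -387)
-219/(-498) + D/(-83) = -219/(-498) - 387/(-83) = -219*(-1/498) - 387*(-1/83) = 73/166 + 387/83 = 847/166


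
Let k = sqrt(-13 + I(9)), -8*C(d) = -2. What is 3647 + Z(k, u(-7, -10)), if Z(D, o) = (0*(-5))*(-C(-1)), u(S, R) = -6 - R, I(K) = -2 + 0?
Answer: 3647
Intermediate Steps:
I(K) = -2
C(d) = 1/4 (C(d) = -1/8*(-2) = 1/4)
k = I*sqrt(15) (k = sqrt(-13 - 2) = sqrt(-15) = I*sqrt(15) ≈ 3.873*I)
Z(D, o) = 0 (Z(D, o) = (0*(-5))*(-1*1/4) = 0*(-1/4) = 0)
3647 + Z(k, u(-7, -10)) = 3647 + 0 = 3647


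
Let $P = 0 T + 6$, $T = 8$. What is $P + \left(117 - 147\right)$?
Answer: $-24$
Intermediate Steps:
$P = 6$ ($P = 0 \cdot 8 + 6 = 0 + 6 = 6$)
$P + \left(117 - 147\right) = 6 + \left(117 - 147\right) = 6 - 30 = -24$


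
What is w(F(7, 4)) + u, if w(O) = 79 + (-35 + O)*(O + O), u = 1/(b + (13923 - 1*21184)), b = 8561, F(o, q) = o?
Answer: -406899/1300 ≈ -313.00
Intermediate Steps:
u = 1/1300 (u = 1/(8561 + (13923 - 1*21184)) = 1/(8561 + (13923 - 21184)) = 1/(8561 - 7261) = 1/1300 ≈ 0.00076923)
w(O) = 79 + 2*O*(-35 + O) (w(O) = 79 + (-35 + O)*(2*O) = 79 + 2*O*(-35 + O))
w(F(7, 4)) + u = (79 - 70*7 + 2*7²) + 1/1300 = (79 - 490 + 2*49) + 1/1300 = (79 - 490 + 98) + 1/1300 = -313 + 1/1300 = -406899/1300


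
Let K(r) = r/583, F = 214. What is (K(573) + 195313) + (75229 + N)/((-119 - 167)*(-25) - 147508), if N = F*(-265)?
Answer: 5327427082013/27276238 ≈ 1.9531e+5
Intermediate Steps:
K(r) = r/583 (K(r) = r*(1/583) = r/583)
N = -56710 (N = 214*(-265) = -56710)
(K(573) + 195313) + (75229 + N)/((-119 - 167)*(-25) - 147508) = ((1/583)*573 + 195313) + (75229 - 56710)/((-119 - 167)*(-25) - 147508) = (573/583 + 195313) + 18519/(-286*(-25) - 147508) = 113868052/583 + 18519/(7150 - 147508) = 113868052/583 + 18519/(-140358) = 113868052/583 + 18519*(-1/140358) = 113868052/583 - 6173/46786 = 5327427082013/27276238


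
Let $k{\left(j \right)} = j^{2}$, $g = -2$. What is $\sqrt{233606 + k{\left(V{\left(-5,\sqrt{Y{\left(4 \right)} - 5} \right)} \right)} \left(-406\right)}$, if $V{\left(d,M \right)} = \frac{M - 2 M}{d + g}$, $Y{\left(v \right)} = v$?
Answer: $\frac{30 \sqrt{12719}}{7} \approx 483.34$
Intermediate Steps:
$V{\left(d,M \right)} = - \frac{M}{-2 + d}$ ($V{\left(d,M \right)} = \frac{M - 2 M}{d - 2} = \frac{\left(-1\right) M}{-2 + d} = - \frac{M}{-2 + d}$)
$\sqrt{233606 + k{\left(V{\left(-5,\sqrt{Y{\left(4 \right)} - 5} \right)} \right)} \left(-406\right)} = \sqrt{233606 + \left(- \frac{\sqrt{4 - 5}}{-2 - 5}\right)^{2} \left(-406\right)} = \sqrt{233606 + \left(- \frac{\sqrt{-1}}{-7}\right)^{2} \left(-406\right)} = \sqrt{233606 + \left(\left(-1\right) i \left(- \frac{1}{7}\right)\right)^{2} \left(-406\right)} = \sqrt{233606 + \left(\frac{i}{7}\right)^{2} \left(-406\right)} = \sqrt{233606 - - \frac{58}{7}} = \sqrt{233606 + \frac{58}{7}} = \sqrt{\frac{1635300}{7}} = \frac{30 \sqrt{12719}}{7}$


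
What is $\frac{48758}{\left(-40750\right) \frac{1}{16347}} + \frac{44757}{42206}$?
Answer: $- \frac{16819171465803}{859947250} \approx -19558.0$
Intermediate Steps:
$\frac{48758}{\left(-40750\right) \frac{1}{16347}} + \frac{44757}{42206} = \frac{48758}{\left(-40750\right) \frac{1}{16347}} + 44757 \cdot \frac{1}{42206} = \frac{48758}{- \frac{40750}{16347}} + \frac{44757}{42206} = 48758 \left(- \frac{16347}{40750}\right) + \frac{44757}{42206} = - \frac{398523513}{20375} + \frac{44757}{42206} = - \frac{16819171465803}{859947250}$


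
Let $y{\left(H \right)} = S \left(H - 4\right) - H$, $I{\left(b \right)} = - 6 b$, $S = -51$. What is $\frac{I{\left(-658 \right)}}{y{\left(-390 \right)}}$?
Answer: $\frac{329}{1707} \approx 0.19274$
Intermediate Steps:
$y{\left(H \right)} = 204 - 52 H$ ($y{\left(H \right)} = - 51 \left(H - 4\right) - H = - 51 \left(-4 + H\right) - H = \left(204 - 51 H\right) - H = 204 - 52 H$)
$\frac{I{\left(-658 \right)}}{y{\left(-390 \right)}} = \frac{\left(-6\right) \left(-658\right)}{204 - -20280} = \frac{3948}{204 + 20280} = \frac{3948}{20484} = 3948 \cdot \frac{1}{20484} = \frac{329}{1707}$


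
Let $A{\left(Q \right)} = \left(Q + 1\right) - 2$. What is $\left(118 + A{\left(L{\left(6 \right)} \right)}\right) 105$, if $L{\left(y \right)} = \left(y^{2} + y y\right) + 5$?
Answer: $20370$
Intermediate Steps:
$L{\left(y \right)} = 5 + 2 y^{2}$ ($L{\left(y \right)} = \left(y^{2} + y^{2}\right) + 5 = 2 y^{2} + 5 = 5 + 2 y^{2}$)
$A{\left(Q \right)} = -1 + Q$ ($A{\left(Q \right)} = \left(1 + Q\right) - 2 = -1 + Q$)
$\left(118 + A{\left(L{\left(6 \right)} \right)}\right) 105 = \left(118 + \left(-1 + \left(5 + 2 \cdot 6^{2}\right)\right)\right) 105 = \left(118 + \left(-1 + \left(5 + 2 \cdot 36\right)\right)\right) 105 = \left(118 + \left(-1 + \left(5 + 72\right)\right)\right) 105 = \left(118 + \left(-1 + 77\right)\right) 105 = \left(118 + 76\right) 105 = 194 \cdot 105 = 20370$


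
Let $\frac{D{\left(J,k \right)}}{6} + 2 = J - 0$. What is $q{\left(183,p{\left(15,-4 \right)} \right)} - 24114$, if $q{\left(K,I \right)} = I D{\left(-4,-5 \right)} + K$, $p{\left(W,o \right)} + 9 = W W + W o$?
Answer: $-29547$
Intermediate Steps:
$D{\left(J,k \right)} = -12 + 6 J$ ($D{\left(J,k \right)} = -12 + 6 \left(J - 0\right) = -12 + 6 \left(J + 0\right) = -12 + 6 J$)
$p{\left(W,o \right)} = -9 + W^{2} + W o$ ($p{\left(W,o \right)} = -9 + \left(W W + W o\right) = -9 + \left(W^{2} + W o\right) = -9 + W^{2} + W o$)
$q{\left(K,I \right)} = K - 36 I$ ($q{\left(K,I \right)} = I \left(-12 + 6 \left(-4\right)\right) + K = I \left(-12 - 24\right) + K = I \left(-36\right) + K = - 36 I + K = K - 36 I$)
$q{\left(183,p{\left(15,-4 \right)} \right)} - 24114 = \left(183 - 36 \left(-9 + 15^{2} + 15 \left(-4\right)\right)\right) - 24114 = \left(183 - 36 \left(-9 + 225 - 60\right)\right) - 24114 = \left(183 - 5616\right) - 24114 = -5433 - 24114 = -29547$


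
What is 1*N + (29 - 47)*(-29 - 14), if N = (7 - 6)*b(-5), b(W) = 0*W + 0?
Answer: 774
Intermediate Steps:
b(W) = 0 (b(W) = 0 + 0 = 0)
N = 0 (N = (7 - 6)*0 = 1*0 = 0)
1*N + (29 - 47)*(-29 - 14) = 1*0 + (29 - 47)*(-29 - 14) = 0 - 18*(-43) = 0 + 774 = 774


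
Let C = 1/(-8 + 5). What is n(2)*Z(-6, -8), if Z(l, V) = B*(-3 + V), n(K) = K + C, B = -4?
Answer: 220/3 ≈ 73.333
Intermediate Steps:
C = -1/3 (C = 1/(-3) = -1/3 ≈ -0.33333)
n(K) = -1/3 + K (n(K) = K - 1/3 = -1/3 + K)
Z(l, V) = 12 - 4*V (Z(l, V) = -4*(-3 + V) = 12 - 4*V)
n(2)*Z(-6, -8) = (-1/3 + 2)*(12 - 4*(-8)) = 5*(12 + 32)/3 = (5/3)*44 = 220/3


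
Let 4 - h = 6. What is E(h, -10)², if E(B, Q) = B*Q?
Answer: 400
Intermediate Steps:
h = -2 (h = 4 - 1*6 = 4 - 6 = -2)
E(h, -10)² = (-2*(-10))² = 20² = 400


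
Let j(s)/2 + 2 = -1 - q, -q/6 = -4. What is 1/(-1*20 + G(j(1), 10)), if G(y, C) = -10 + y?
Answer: -1/84 ≈ -0.011905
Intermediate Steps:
q = 24 (q = -6*(-4) = 24)
j(s) = -54 (j(s) = -4 + 2*(-1 - 1*24) = -4 + 2*(-1 - 24) = -4 + 2*(-25) = -4 - 50 = -54)
1/(-1*20 + G(j(1), 10)) = 1/(-1*20 + (-10 - 54)) = 1/(-20 - 64) = 1/(-84) = -1/84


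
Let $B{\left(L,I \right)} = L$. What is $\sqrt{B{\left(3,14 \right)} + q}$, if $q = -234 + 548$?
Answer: $\sqrt{317} \approx 17.805$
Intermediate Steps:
$q = 314$
$\sqrt{B{\left(3,14 \right)} + q} = \sqrt{3 + 314} = \sqrt{317}$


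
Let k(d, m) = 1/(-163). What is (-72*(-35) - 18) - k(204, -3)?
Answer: 407827/163 ≈ 2502.0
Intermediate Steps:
k(d, m) = -1/163
(-72*(-35) - 18) - k(204, -3) = (-72*(-35) - 18) - 1*(-1/163) = (2520 - 18) + 1/163 = 2502 + 1/163 = 407827/163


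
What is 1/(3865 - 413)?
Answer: 1/3452 ≈ 0.00028969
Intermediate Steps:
1/(3865 - 413) = 1/3452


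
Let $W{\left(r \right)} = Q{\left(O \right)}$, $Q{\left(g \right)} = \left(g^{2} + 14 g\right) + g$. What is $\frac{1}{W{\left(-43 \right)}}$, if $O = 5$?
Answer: $\frac{1}{100} \approx 0.01$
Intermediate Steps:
$Q{\left(g \right)} = g^{2} + 15 g$
$W{\left(r \right)} = 100$ ($W{\left(r \right)} = 5 \left(15 + 5\right) = 5 \cdot 20 = 100$)
$\frac{1}{W{\left(-43 \right)}} = \frac{1}{100}$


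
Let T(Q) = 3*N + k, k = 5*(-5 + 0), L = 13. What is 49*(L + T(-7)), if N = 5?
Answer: 147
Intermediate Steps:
k = -25 (k = 5*(-5) = -25)
T(Q) = -10 (T(Q) = 3*5 - 25 = 15 - 25 = -10)
49*(L + T(-7)) = 49*(13 - 10) = 49*3 = 147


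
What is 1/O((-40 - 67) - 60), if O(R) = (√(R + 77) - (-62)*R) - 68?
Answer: -579/6034343 - I*√10/36206058 ≈ -9.5951e-5 - 8.7341e-8*I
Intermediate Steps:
O(R) = -68 + √(77 + R) + 62*R (O(R) = (√(77 + R) + 62*R) - 68 = -68 + √(77 + R) + 62*R)
1/O((-40 - 67) - 60) = 1/(-68 + √(77 + ((-40 - 67) - 60)) + 62*((-40 - 67) - 60)) = 1/(-68 + √(77 + (-107 - 60)) + 62*(-107 - 60)) = 1/(-68 + √(77 - 167) + 62*(-167)) = 1/(-68 + √(-90) - 10354) = 1/(-68 + 3*I*√10 - 10354) = 1/(-10422 + 3*I*√10)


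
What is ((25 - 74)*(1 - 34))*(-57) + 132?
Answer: -92037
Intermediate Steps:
((25 - 74)*(1 - 34))*(-57) + 132 = -49*(-33)*(-57) + 132 = 1617*(-57) + 132 = -92169 + 132 = -92037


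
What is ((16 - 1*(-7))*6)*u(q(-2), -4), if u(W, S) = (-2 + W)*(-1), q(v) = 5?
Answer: -414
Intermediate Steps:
u(W, S) = 2 - W
((16 - 1*(-7))*6)*u(q(-2), -4) = ((16 - 1*(-7))*6)*(2 - 1*5) = ((16 + 7)*6)*(2 - 5) = (23*6)*(-3) = 138*(-3) = -414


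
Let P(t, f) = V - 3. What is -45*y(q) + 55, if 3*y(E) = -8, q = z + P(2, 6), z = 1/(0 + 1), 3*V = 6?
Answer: 175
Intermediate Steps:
V = 2 (V = (⅓)*6 = 2)
P(t, f) = -1 (P(t, f) = 2 - 3 = -1)
z = 1 (z = 1/1 = 1)
q = 0 (q = 1 - 1 = 0)
y(E) = -8/3 (y(E) = (⅓)*(-8) = -8/3)
-45*y(q) + 55 = -45*(-8/3) + 55 = 120 + 55 = 175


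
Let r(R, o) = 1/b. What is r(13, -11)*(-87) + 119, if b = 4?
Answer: 389/4 ≈ 97.250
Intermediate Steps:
r(R, o) = ¼ (r(R, o) = 1/4 = ¼)
r(13, -11)*(-87) + 119 = (¼)*(-87) + 119 = -87/4 + 119 = 389/4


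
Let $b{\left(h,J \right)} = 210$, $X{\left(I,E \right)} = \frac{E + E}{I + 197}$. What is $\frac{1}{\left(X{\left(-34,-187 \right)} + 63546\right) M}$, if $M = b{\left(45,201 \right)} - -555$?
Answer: $\frac{163}{7923582360} \approx 2.0571 \cdot 10^{-8}$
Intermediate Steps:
$X{\left(I,E \right)} = \frac{2 E}{197 + I}$
$M = 765$ ($M = 210 - -555 = 210 + 555 = 765$)
$\frac{1}{\left(X{\left(-34,-187 \right)} + 63546\right) M} = \frac{1}{\left(2 \left(-187\right) \frac{1}{197 - 34} + 63546\right) 765} = \frac{1}{2 \left(-187\right) \frac{1}{163} + 63546} \cdot \frac{1}{765} = \frac{1}{- \frac{374}{163} + 63546} \cdot \frac{1}{765} = \frac{1}{\frac{10357624}{163}} \cdot \frac{1}{765} = \frac{163}{10357624} \cdot \frac{1}{765} = \frac{163}{7923582360}$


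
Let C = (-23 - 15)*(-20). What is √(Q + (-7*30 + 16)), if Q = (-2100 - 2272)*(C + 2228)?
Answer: I*√13063730 ≈ 3614.4*I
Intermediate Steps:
C = 760 (C = -38*(-20) = 760)
Q = -13063536 (Q = (-2100 - 2272)*(760 + 2228) = -4372*2988 = -13063536)
√(Q + (-7*30 + 16)) = √(-13063536 + (-7*30 + 16)) = √(-13063536 + (-210 + 16)) = √(-13063536 - 194) = √(-13063730) = I*√13063730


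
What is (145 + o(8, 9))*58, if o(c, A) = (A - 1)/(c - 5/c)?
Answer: 499902/59 ≈ 8472.9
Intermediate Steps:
o(c, A) = (-1 + A)/(c - 5/c)
(145 + o(8, 9))*58 = (145 + 8*(-1 + 9)/(-5 + 8²))*58 = (145 + 8*8/(-5 + 64))*58 = (145 + 8*8/59)*58 = (145 + 8*(1/59)*8)*58 = (145 + 64/59)*58 = (8619/59)*58 = 499902/59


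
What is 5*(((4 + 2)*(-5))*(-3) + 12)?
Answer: 510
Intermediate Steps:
5*(((4 + 2)*(-5))*(-3) + 12) = 5*((6*(-5))*(-3) + 12) = 5*(-30*(-3) + 12) = 5*(90 + 12) = 5*102 = 510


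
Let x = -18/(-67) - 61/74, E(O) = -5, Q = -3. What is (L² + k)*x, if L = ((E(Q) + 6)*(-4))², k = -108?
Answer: -5510/67 ≈ -82.239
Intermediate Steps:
L = 16 (L = ((-5 + 6)*(-4))² = (1*(-4))² = (-4)² = 16)
x = -2755/4958 (x = -18*(-1/67) - 61*1/74 = 18/67 - 61/74 = -2755/4958 ≈ -0.55567)
(L² + k)*x = (16² - 108)*(-2755/4958) = (256 - 108)*(-2755/4958) = 148*(-2755/4958) = -5510/67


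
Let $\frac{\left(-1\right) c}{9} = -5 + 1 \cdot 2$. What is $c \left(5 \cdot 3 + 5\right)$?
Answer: $540$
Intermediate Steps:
$c = 27$ ($c = - 9 \left(-5 + 1 \cdot 2\right) = - 9 \left(-5 + 2\right) = \left(-9\right) \left(-3\right) = 27$)
$c \left(5 \cdot 3 + 5\right) = 27 \left(5 \cdot 3 + 5\right) = 27 \left(15 + 5\right) = 27 \cdot 20 = 540$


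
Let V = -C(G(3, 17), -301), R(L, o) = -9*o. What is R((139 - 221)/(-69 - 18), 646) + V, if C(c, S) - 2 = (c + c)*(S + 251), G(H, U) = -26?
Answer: -8416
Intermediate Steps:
C(c, S) = 2 + 2*c*(251 + S) (C(c, S) = 2 + (c + c)*(S + 251) = 2 + (2*c)*(251 + S) = 2 + 2*c*(251 + S))
V = -2602 (V = -(2 + 502*(-26) + 2*(-301)*(-26)) = -(2 - 13052 + 15652) = -1*2602 = -2602)
R((139 - 221)/(-69 - 18), 646) + V = -9*646 - 2602 = -5814 - 2602 = -8416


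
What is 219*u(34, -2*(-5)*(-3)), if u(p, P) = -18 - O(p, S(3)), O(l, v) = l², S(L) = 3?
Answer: -257106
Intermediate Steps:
u(p, P) = -18 - p²
219*u(34, -2*(-5)*(-3)) = 219*(-18 - 1*34²) = 219*(-18 - 1*1156) = 219*(-18 - 1156) = 219*(-1174) = -257106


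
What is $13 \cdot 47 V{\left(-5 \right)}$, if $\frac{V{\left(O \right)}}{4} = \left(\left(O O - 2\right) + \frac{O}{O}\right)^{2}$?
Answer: $1407744$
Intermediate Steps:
$V{\left(O \right)} = 4 \left(-1 + O^{2}\right)^{2}$ ($V{\left(O \right)} = 4 \left(\left(O O - 2\right) + \frac{O}{O}\right)^{2} = 4 \left(\left(O^{2} - 2\right) + 1\right)^{2} = 4 \left(\left(-2 + O^{2}\right) + 1\right)^{2} = 4 \left(-1 + O^{2}\right)^{2}$)
$13 \cdot 47 V{\left(-5 \right)} = 13 \cdot 47 \cdot 4 \left(-1 + \left(-5\right)^{2}\right)^{2} = 611 \cdot 4 \left(-1 + 25\right)^{2} = 611 \cdot 4 \cdot 24^{2} = 611 \cdot 4 \cdot 576 = 611 \cdot 2304 = 1407744$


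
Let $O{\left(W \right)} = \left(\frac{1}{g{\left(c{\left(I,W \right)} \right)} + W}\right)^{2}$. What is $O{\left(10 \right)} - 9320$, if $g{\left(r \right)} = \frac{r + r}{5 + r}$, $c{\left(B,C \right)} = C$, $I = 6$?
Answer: $- \frac{10773911}{1156} \approx -9320.0$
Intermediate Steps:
$g{\left(r \right)} = \frac{2 r}{5 + r}$
$O{\left(W \right)} = \frac{1}{\left(W + \frac{2 W}{5 + W}\right)^{2}}$ ($O{\left(W \right)} = \left(\frac{1}{\frac{2 W}{5 + W} + W}\right)^{2} = \left(\frac{1}{W + \frac{2 W}{5 + W}}\right)^{2} = \frac{1}{\left(W + \frac{2 W}{5 + W}\right)^{2}}$)
$O{\left(10 \right)} - 9320 = \frac{\left(5 + 10\right)^{2}}{100 \left(7 + 10\right)^{2}} - 9320 = \frac{15^{2}}{100 \cdot 289} - 9320 = \frac{1}{100} \cdot 225 \cdot \frac{1}{289} - 9320 = \frac{9}{1156} - 9320 = - \frac{10773911}{1156}$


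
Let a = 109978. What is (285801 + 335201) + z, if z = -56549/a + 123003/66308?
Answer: 205846270132695/331473692 ≈ 6.2100e+5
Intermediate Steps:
z = 444453311/331473692 (z = -56549/109978 + 123003/66308 = 444453311/331473692 ≈ 1.3408)
(285801 + 335201) + z = (285801 + 335201) + 444453311/331473692 = 621002 + 444453311/331473692 = 205846270132695/331473692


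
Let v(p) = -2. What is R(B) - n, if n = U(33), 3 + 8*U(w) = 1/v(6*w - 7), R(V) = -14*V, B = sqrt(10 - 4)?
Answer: 7/16 - 14*sqrt(6) ≈ -33.855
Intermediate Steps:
B = sqrt(6) ≈ 2.4495
U(w) = -7/16 (U(w) = -3/8 + (1/8)/(-2) = -3/8 + (1/8)*(-1/2) = -3/8 - 1/16 = -7/16)
n = -7/16 ≈ -0.43750
R(B) - n = -14*sqrt(6) - 1*(-7/16) = -14*sqrt(6) + 7/16 = 7/16 - 14*sqrt(6)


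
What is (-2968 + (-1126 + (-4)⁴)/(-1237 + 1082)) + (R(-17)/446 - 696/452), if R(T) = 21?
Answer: -4630582093/1562338 ≈ -2963.9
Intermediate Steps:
(-2968 + (-1126 + (-4)⁴)/(-1237 + 1082)) + (R(-17)/446 - 696/452) = (-2968 + (-1126 + (-4)⁴)/(-1237 + 1082)) + (21/446 - 696/452) = (-2968 + (-1126 + 256)/(-155)) + (21*(1/446) - 696*1/452) = (-2968 - 870*(-1/155)) + (21/446 - 174/113) = (-2968 + 174/31) - 75231/50398 = -91834/31 - 75231/50398 = -4630582093/1562338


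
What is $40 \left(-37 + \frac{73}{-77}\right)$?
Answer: $- \frac{116880}{77} \approx -1517.9$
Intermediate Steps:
$40 \left(-37 + \frac{73}{-77}\right) = 40 \left(-37 + 73 \left(- \frac{1}{77}\right)\right) = 40 \left(-37 - \frac{73}{77}\right) = 40 \left(- \frac{2922}{77}\right) = - \frac{116880}{77}$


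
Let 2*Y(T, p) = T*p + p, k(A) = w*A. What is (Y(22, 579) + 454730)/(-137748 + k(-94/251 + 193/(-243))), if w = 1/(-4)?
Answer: -112565875122/33606583771 ≈ -3.3495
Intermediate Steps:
w = -1/4 ≈ -0.25000
k(A) = -A/4
Y(T, p) = p/2 + T*p/2 (Y(T, p) = (T*p + p)/2 = (p + T*p)/2 = p/2 + T*p/2)
(Y(22, 579) + 454730)/(-137748 + k(-94/251 + 193/(-243))) = ((1/2)*579*(1 + 22) + 454730)/(-137748 - (-94/251 + 193/(-243))/4) = ((1/2)*579*23 + 454730)/(-137748 - (-94*1/251 + 193*(-1/243))/4) = (13317/2 + 454730)/(-137748 - (-94/251 - 193/243)/4) = 922777/(2*(-137748 - 1/4*(-71285/60993))) = 922777/(2*(-137748 + 71285/243972)) = 922777/(2*(-33606583771/243972)) = (922777/2)*(-243972/33606583771) = -112565875122/33606583771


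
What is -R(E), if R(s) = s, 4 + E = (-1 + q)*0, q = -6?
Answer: 4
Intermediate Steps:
E = -4 (E = -4 + (-1 - 6)*0 = -4 - 7*0 = -4 + 0 = -4)
-R(E) = -1*(-4) = 4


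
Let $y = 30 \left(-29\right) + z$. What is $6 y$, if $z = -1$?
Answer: $-5226$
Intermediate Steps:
$y = -871$ ($y = 30 \left(-29\right) - 1 = -870 - 1 = -871$)
$6 y = 6 \left(-871\right) = -5226$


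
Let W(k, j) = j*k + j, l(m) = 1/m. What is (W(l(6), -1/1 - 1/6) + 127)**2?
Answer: 20457529/1296 ≈ 15785.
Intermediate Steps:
l(m) = 1/m
W(k, j) = j + j*k
(W(l(6), -1/1 - 1/6) + 127)**2 = ((-1/1 - 1/6)*(1 + 1/6) + 127)**2 = ((-1*1 - 1*1/6)*(1 + 1/6) + 127)**2 = ((-1 - 1/6)*(7/6) + 127)**2 = (-7/6*7/6 + 127)**2 = (-49/36 + 127)**2 = (4523/36)**2 = 20457529/1296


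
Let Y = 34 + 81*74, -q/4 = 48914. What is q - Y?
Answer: -201684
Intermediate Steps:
q = -195656 (q = -4*48914 = -195656)
Y = 6028 (Y = 34 + 5994 = 6028)
q - Y = -195656 - 1*6028 = -195656 - 6028 = -201684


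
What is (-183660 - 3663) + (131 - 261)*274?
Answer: -222943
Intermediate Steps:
(-183660 - 3663) + (131 - 261)*274 = -187323 - 130*274 = -187323 - 35620 = -222943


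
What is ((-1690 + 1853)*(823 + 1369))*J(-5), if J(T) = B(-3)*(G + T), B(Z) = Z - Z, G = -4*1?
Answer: 0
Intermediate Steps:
G = -4
B(Z) = 0
J(T) = 0 (J(T) = 0*(-4 + T) = 0)
((-1690 + 1853)*(823 + 1369))*J(-5) = ((-1690 + 1853)*(823 + 1369))*0 = (163*2192)*0 = 357296*0 = 0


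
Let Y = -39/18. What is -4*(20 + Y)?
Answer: -214/3 ≈ -71.333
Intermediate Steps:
Y = -13/6 (Y = -39*1/18 = -13/6 ≈ -2.1667)
-4*(20 + Y) = -4*(20 - 13/6) = -4*107/6 = -214/3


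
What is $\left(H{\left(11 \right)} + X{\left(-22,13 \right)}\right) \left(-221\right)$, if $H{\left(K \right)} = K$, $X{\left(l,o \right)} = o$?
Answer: $-5304$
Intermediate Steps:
$\left(H{\left(11 \right)} + X{\left(-22,13 \right)}\right) \left(-221\right) = \left(11 + 13\right) \left(-221\right) = 24 \left(-221\right) = -5304$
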